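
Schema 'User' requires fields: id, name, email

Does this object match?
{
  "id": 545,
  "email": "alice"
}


Checking required fields...
Missing: name
Invalid - missing required field 'name'


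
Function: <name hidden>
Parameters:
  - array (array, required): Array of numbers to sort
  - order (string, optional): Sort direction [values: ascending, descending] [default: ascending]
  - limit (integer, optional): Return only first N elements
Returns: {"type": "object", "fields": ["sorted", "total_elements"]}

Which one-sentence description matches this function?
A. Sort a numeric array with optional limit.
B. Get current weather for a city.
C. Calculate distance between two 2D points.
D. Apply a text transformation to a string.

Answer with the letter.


Parameters array, order, limit and return ["sorted", "total_elements"] fit: Sort a numeric array with optional limit.
A


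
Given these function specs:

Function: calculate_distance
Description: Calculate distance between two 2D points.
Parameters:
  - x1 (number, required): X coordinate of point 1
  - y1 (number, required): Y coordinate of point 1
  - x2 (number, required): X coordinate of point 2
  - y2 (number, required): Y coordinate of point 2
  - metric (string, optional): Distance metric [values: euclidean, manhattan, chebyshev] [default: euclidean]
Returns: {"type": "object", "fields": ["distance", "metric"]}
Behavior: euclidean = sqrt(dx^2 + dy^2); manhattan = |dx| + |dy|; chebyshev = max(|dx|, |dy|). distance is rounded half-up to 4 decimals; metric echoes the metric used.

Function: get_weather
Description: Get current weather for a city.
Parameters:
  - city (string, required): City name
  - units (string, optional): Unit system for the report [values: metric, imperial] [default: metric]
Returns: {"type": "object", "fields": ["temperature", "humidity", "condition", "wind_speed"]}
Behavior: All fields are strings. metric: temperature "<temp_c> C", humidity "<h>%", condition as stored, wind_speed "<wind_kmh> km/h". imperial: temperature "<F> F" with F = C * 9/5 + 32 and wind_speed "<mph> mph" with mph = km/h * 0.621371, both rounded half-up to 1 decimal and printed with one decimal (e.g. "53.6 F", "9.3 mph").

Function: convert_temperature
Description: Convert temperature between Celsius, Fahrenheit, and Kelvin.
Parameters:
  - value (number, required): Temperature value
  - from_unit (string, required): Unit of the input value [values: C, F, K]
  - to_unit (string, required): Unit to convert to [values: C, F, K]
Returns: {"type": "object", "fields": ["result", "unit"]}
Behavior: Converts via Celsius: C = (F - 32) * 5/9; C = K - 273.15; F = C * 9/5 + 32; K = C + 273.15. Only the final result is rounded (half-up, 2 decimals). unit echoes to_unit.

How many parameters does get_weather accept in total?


Parameters of get_weather: city (required), units (optional)
Total:
2


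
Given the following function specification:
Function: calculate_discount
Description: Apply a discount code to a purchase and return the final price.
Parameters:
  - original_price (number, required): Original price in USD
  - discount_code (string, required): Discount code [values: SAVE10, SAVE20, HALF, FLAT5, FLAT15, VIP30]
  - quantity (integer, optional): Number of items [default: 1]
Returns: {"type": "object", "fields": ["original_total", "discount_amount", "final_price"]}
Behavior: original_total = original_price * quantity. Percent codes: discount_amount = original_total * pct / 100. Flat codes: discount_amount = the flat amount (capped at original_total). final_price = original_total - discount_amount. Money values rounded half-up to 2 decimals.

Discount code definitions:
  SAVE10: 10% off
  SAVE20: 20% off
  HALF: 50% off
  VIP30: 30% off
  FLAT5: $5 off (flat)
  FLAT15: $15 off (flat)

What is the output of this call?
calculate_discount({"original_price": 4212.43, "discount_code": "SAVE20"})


Defaults applied: quantity=1
original_total = 4212.43 * 1 = 4212.43
SAVE20 = 20% off: discount_amount = 4212.43 * 20/100 = 842.486 -> 842.49
final_price = 4212.43 - 842.49 = 3369.94
Output:
{"original_total": 4212.43, "discount_amount": 842.49, "final_price": 3369.94}


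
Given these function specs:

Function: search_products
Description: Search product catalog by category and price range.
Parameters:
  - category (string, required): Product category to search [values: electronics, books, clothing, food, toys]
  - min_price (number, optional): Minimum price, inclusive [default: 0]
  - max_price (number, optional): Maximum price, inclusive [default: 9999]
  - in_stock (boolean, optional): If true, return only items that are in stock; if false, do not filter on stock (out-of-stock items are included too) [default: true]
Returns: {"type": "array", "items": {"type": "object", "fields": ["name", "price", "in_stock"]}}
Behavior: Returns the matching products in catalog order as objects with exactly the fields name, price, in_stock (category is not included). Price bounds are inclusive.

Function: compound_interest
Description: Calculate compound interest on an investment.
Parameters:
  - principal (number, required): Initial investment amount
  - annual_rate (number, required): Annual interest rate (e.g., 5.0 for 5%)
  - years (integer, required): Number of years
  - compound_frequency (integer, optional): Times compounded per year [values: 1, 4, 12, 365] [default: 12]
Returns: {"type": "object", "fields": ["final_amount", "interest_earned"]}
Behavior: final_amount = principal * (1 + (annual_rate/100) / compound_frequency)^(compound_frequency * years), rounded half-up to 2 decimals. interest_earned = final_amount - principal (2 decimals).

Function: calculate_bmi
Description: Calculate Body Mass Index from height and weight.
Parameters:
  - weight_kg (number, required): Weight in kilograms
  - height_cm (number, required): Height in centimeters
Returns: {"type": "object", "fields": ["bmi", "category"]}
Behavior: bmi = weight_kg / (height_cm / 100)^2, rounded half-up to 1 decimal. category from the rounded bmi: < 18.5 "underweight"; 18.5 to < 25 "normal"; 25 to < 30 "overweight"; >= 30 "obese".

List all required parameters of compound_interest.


Parameters of compound_interest and their required/optional flag:
  principal: required
  annual_rate: required
  years: required
  compound_frequency: optional
annual_rate, principal, years


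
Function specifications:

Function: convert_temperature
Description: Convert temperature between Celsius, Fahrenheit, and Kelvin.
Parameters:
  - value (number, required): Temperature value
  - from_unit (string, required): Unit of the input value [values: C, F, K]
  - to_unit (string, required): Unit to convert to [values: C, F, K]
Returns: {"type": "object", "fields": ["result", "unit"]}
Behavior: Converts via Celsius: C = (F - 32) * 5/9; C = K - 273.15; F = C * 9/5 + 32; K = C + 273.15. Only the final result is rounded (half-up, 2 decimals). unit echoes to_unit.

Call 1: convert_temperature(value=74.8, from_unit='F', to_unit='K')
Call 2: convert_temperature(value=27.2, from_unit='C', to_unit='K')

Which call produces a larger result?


Call 1:
  To C: (74.8 - 32) * 5/9 = 23.777778
  To K: 23.777778 + 273.15 = 296.927778
  Round to 2 decimals: 296.93
  -> 296.93 K
Call 2:
  Input already in C: 27.2
  To K: 27.2 + 273.15 = 300.35
  Round to 2 decimals: 300.35
  -> 300.35 K
Call 2 (300.35 K)


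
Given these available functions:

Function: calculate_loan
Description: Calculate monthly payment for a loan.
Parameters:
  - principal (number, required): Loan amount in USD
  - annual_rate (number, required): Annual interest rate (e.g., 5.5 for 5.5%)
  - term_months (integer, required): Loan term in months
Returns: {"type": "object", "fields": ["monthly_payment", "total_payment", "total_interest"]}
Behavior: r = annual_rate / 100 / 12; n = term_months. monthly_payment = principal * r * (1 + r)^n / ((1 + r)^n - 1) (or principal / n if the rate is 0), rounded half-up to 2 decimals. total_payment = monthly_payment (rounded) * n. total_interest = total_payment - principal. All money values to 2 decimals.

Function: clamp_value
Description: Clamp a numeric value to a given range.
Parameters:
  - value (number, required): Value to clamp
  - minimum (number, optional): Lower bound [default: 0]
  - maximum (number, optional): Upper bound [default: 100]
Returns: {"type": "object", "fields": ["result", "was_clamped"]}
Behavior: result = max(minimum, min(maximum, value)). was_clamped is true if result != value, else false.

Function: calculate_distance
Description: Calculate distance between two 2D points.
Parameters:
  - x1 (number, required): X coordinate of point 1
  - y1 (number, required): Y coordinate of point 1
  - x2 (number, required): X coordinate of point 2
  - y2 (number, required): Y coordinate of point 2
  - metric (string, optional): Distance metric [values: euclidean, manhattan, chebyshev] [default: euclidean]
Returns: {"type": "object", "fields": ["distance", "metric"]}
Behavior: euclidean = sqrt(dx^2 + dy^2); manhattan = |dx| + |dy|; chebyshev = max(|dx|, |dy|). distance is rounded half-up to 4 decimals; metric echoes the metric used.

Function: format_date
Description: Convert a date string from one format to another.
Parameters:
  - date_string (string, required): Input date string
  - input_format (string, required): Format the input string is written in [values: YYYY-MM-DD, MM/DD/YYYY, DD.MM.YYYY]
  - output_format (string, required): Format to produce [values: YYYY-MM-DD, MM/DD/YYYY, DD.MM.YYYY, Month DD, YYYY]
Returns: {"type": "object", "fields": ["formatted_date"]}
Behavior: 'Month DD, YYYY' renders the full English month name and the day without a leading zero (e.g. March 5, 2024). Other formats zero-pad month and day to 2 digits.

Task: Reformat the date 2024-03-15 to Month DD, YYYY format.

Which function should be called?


The task needs a function whose description is: Convert a date string from one format to another.
format_date


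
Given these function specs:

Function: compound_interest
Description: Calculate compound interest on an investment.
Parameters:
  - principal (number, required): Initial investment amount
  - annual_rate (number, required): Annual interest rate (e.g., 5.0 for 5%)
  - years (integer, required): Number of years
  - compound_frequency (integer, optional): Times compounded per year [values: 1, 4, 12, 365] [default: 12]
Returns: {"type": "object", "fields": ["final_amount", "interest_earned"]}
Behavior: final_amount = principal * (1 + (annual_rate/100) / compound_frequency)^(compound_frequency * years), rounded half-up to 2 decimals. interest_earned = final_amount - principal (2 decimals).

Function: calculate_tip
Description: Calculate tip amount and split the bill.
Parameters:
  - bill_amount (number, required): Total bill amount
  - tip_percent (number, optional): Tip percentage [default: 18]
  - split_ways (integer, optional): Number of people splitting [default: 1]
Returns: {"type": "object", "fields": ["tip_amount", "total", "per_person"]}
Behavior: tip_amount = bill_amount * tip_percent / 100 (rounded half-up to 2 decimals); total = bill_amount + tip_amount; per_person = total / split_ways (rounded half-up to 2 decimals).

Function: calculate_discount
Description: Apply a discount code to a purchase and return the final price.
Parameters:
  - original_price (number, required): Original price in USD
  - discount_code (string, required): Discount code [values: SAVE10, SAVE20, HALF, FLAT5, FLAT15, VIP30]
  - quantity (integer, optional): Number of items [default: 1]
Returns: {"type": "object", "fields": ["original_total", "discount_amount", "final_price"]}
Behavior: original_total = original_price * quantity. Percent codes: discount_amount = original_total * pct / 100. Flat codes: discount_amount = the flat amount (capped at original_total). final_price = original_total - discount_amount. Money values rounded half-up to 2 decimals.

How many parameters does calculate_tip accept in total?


Parameters of calculate_tip: bill_amount (required), tip_percent (optional), split_ways (optional)
Total:
3


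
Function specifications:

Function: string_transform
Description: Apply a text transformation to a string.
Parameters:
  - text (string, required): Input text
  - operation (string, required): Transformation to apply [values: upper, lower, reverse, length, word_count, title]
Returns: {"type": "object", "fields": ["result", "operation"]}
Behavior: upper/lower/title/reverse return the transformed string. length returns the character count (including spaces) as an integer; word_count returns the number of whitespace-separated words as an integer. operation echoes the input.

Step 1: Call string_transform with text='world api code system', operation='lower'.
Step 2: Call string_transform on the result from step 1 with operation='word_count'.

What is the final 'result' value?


Step 1: string_transform(text='world api code system', operation='lower')
  -> result = 'world api code system'
Step 2: string_transform(text='world api code system', operation='word_count')
  words: world, api, code, system -> 4
  -> result = 4
4


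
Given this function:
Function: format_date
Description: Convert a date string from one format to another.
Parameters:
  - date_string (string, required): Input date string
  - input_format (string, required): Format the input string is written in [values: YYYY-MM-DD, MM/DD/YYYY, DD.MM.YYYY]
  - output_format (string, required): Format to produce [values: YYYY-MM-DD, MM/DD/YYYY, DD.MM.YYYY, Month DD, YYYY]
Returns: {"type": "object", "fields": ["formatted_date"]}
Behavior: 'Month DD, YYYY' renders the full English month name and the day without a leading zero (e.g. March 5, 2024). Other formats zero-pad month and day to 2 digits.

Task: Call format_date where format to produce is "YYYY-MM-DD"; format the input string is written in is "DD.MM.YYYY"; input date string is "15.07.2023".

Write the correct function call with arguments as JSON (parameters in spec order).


Mapping each described value to its parameter name:
  'Format to produce' -> output_format = "YYYY-MM-DD"
  'Format the input string is written in' -> input_format = "DD.MM.YYYY"
  'Input date string' -> date_string = "15.07.2023"
format_date({"date_string": "15.07.2023", "input_format": "DD.MM.YYYY", "output_format": "YYYY-MM-DD"})


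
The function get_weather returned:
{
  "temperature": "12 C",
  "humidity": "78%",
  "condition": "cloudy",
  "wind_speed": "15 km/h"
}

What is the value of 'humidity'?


78%


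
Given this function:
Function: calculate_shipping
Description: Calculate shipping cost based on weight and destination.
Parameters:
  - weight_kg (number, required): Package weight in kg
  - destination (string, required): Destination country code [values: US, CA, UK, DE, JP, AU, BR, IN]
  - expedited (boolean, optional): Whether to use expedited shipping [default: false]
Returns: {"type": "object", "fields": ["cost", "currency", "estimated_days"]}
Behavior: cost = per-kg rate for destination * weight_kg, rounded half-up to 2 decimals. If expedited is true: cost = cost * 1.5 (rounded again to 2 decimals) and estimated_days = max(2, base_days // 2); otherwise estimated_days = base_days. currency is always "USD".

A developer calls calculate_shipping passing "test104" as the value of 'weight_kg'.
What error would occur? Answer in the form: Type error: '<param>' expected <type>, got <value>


Spec: 'weight_kg' is declared as number; "test104" is a string.
Type error: 'weight_kg' expected number, got "test104"


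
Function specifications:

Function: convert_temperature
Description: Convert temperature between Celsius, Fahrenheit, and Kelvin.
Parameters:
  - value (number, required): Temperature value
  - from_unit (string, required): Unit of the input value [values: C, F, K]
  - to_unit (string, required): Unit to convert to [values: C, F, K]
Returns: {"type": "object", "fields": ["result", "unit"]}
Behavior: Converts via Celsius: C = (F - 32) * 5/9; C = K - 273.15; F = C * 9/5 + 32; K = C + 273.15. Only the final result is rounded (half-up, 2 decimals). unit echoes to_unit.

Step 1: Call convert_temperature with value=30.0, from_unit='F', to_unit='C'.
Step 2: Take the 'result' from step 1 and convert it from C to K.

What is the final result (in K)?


Step 1: convert_temperature(value=30.0, from_unit=F, to_unit=C)
  To C: (30 - 32) * 5/9 = -1.111111
  Target is C: -1.111111
  Round to 2 decimals: -1.11
  -> result = -1.11 C
Step 2: convert_temperature(value=-1.11, from_unit=C, to_unit=K)
  Input already in C: -1.11
  To K: -1.11 + 273.15 = 272.04
  Round to 2 decimals: 272.04
  -> result = 272.04 K
272.04 K


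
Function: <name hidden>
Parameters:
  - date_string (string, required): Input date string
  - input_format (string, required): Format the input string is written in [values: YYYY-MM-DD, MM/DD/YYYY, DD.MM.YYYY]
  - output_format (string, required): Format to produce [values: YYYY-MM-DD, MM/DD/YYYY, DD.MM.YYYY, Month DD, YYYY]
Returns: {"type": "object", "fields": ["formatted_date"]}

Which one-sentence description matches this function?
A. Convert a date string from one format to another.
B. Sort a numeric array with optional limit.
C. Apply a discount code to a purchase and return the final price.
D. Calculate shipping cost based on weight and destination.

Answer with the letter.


Parameters date_string, input_format, output_format and return ["formatted_date"] fit: Convert a date string from one format to another.
A


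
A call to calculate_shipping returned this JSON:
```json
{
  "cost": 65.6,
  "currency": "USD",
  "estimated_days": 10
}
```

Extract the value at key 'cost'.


65.6


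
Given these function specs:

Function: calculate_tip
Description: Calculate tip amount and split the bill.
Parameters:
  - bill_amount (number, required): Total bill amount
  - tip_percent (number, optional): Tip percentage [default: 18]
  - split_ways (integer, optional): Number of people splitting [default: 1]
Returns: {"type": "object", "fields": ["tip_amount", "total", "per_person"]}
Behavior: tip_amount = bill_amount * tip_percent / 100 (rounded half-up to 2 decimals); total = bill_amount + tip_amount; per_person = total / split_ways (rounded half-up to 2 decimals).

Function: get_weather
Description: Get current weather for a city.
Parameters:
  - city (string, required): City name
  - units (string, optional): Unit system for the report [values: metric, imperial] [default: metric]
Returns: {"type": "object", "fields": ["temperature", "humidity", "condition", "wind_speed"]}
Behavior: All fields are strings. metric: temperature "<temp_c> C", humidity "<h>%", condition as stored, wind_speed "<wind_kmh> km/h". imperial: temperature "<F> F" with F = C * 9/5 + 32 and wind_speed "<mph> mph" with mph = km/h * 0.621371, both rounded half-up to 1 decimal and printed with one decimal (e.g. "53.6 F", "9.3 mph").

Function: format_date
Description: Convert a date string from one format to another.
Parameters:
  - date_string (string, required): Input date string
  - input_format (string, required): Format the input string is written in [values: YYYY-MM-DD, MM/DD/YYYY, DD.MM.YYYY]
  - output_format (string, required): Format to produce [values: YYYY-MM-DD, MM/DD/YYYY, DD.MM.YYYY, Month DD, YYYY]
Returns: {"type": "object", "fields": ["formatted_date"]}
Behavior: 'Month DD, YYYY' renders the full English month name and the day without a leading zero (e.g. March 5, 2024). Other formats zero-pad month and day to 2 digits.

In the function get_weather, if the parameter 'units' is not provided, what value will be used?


The get_weather spec declares:
  - units (string, optional): Unit system for the report [values: metric, imperial] [default: metric]
Default:
metric


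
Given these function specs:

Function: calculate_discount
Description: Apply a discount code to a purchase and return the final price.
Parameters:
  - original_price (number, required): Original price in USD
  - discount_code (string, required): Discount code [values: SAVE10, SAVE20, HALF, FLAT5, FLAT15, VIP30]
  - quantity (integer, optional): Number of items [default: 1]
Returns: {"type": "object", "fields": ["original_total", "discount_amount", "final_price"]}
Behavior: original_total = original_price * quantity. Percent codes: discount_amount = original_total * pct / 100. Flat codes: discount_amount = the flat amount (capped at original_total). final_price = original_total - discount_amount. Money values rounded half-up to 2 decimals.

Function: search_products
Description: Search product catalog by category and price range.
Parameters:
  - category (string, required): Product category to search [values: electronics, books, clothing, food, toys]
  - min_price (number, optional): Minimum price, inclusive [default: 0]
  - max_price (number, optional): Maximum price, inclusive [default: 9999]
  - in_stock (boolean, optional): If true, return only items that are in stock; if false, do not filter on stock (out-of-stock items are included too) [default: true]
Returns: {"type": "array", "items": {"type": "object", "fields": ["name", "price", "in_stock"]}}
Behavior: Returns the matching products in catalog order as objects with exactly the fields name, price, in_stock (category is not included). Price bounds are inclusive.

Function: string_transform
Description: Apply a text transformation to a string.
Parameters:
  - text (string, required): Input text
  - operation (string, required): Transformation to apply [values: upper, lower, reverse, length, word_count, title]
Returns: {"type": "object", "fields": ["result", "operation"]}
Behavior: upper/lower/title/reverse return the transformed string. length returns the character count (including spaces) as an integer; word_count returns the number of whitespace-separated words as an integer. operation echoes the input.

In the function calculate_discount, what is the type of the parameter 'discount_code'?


The calculate_discount spec declares:
  - discount_code (string, required): Discount code [values: SAVE10, SAVE20, HALF, FLAT5, FLAT15, VIP30]
Type:
string


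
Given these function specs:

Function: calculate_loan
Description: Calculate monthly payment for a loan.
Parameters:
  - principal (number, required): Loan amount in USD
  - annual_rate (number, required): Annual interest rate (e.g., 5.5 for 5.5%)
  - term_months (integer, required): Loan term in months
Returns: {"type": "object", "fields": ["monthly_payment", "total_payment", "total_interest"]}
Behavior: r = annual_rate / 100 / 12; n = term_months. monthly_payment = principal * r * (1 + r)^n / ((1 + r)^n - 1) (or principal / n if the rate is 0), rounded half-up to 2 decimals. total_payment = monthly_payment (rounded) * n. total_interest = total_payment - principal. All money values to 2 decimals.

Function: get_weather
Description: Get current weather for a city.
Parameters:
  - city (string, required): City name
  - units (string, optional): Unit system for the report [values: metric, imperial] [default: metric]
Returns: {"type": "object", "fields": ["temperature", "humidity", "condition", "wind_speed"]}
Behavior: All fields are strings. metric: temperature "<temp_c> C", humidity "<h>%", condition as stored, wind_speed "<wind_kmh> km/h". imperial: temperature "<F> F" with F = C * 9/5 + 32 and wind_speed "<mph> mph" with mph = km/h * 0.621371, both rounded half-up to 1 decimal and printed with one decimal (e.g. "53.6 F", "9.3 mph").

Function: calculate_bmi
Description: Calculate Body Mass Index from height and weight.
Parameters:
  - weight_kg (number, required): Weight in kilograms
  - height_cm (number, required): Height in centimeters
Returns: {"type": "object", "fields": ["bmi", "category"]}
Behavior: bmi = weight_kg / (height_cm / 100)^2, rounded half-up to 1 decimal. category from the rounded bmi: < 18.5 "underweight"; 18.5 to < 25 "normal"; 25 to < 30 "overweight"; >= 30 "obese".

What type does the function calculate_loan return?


The calculate_loan spec declares Returns: {"type": "object", "fields": ["monthly_payment", "total_payment", "total_interest"]}
Type:
object


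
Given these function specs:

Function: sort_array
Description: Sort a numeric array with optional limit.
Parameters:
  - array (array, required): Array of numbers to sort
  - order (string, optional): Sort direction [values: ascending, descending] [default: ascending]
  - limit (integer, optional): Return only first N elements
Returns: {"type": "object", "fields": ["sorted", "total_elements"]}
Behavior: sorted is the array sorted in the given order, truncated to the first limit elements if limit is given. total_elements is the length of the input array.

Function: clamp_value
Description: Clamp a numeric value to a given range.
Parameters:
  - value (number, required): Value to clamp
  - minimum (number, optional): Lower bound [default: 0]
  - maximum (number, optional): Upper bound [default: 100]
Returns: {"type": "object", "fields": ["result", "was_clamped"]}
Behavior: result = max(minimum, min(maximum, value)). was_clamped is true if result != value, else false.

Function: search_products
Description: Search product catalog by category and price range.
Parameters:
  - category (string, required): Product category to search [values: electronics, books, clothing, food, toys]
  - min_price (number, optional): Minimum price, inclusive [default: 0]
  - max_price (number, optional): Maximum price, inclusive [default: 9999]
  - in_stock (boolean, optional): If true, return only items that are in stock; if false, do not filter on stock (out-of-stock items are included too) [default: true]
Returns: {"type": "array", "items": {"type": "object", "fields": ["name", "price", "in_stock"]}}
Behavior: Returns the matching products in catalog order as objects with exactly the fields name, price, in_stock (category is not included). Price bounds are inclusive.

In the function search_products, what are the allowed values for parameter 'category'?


The search_products spec declares:
  - category (string, required): Product category to search [values: electronics, books, clothing, food, toys]
Allowed values:
electronics, books, clothing, food, toys


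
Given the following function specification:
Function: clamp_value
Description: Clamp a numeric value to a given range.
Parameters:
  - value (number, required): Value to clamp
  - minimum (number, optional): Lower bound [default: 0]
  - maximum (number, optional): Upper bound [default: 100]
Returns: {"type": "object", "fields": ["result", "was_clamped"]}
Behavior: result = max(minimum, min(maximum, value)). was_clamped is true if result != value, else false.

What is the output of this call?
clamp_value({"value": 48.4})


Defaults applied: minimum=0, maximum=100
result = max(0, min(100, 48.4)) = max(0, 48.4) = 48.4
was_clamped = (48.4 != 48.4) = false
Output:
{"result": 48.4, "was_clamped": false}


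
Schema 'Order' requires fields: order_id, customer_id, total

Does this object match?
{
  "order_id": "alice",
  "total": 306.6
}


Checking required fields...
Missing: customer_id
Invalid - missing required field 'customer_id'


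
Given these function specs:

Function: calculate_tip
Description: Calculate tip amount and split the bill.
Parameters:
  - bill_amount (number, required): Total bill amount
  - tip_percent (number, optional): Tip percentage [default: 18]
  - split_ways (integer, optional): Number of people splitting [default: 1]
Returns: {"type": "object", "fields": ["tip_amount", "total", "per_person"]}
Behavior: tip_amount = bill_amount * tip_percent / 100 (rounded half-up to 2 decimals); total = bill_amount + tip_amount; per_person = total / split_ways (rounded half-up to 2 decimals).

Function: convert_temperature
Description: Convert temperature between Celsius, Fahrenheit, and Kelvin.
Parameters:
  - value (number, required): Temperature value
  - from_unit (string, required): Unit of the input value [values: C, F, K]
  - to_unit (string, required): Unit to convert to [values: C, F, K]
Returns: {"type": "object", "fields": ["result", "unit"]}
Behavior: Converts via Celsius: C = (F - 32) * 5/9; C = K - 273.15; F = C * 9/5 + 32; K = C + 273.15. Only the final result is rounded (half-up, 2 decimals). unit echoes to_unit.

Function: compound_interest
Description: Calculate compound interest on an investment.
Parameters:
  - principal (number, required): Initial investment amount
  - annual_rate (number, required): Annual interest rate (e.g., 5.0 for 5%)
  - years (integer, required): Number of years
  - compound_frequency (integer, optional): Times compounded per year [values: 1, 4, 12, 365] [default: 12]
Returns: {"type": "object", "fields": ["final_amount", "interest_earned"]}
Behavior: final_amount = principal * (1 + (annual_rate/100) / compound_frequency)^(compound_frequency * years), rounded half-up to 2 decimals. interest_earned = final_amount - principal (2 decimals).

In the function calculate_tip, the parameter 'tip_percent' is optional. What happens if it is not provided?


The calculate_tip spec declares:
  - tip_percent (number, optional): Tip percentage [default: 18]
It defaults to 18


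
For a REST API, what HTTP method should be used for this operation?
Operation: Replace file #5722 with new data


GET = read, POST = create, PUT = update/replace, DELETE = remove
This operation is an update/replace.
PUT


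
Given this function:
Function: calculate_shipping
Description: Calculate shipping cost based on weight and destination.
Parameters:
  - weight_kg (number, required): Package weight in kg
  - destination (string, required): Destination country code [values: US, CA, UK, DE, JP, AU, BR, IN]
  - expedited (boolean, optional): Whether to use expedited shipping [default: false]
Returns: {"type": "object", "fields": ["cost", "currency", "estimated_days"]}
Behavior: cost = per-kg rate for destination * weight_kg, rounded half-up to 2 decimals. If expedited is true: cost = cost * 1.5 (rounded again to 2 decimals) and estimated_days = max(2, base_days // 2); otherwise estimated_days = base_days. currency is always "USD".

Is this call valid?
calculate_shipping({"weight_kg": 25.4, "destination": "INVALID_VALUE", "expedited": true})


Checking parameter values...
Parameter 'destination' has value 'INVALID_VALUE' not in allowed: US, CA, UK, DE, JP, AU, BR, IN
Invalid - 'destination' must be one of US, CA, UK, DE, JP, AU, BR, IN


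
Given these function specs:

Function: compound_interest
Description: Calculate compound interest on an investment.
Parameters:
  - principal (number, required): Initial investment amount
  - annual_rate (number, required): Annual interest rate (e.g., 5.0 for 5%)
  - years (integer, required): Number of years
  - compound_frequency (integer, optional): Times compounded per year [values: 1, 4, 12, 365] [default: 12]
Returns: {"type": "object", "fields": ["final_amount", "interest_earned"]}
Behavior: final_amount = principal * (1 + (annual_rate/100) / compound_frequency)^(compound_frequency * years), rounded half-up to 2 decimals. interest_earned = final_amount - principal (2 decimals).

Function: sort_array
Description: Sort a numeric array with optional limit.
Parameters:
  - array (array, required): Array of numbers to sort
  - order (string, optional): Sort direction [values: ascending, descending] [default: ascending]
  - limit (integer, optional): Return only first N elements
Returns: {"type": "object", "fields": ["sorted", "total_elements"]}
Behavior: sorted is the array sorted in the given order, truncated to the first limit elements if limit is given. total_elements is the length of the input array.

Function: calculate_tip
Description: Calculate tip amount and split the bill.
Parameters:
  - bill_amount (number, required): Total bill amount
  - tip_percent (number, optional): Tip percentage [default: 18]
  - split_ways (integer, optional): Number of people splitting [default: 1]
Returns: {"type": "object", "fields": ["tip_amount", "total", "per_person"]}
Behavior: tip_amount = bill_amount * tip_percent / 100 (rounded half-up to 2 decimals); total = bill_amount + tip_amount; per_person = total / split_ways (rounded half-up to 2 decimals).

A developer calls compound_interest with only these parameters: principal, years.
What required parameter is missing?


Required parameters: principal, annual_rate, years
Provided: principal, years
Missing: annual_rate
annual_rate


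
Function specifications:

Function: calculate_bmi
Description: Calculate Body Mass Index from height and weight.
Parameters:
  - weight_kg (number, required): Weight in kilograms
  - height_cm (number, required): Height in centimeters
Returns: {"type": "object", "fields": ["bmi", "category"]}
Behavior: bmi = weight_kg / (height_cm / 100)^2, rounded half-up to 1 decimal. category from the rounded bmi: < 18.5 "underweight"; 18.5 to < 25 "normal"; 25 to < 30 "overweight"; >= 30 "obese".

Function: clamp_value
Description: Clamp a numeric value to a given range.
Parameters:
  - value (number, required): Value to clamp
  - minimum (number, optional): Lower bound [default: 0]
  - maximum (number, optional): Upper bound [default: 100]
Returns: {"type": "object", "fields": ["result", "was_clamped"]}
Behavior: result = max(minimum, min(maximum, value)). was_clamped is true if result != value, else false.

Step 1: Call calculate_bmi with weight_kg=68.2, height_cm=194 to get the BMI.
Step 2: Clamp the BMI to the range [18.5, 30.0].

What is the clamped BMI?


Step 1: calculate_bmi(weight_kg=68.2, height_cm=194)
  height_m = 194 / 100 = 1.94
  bmi = 68.2 / 1.94^2 = 68.2 / 3.7636 = 18.120948 -> 18.1
  18.1 < 18.5 -> underweight
  -> bmi = 18.1
Step 2: clamp_value(value=18.1, minimum=18.5, maximum=30.0)
  result = max(18.5, min(30.0, 18.1)) = max(18.5, 18.1) = 18.5
  was_clamped = (18.5 != 18.1) = true
  -> result = 18.5
18.5


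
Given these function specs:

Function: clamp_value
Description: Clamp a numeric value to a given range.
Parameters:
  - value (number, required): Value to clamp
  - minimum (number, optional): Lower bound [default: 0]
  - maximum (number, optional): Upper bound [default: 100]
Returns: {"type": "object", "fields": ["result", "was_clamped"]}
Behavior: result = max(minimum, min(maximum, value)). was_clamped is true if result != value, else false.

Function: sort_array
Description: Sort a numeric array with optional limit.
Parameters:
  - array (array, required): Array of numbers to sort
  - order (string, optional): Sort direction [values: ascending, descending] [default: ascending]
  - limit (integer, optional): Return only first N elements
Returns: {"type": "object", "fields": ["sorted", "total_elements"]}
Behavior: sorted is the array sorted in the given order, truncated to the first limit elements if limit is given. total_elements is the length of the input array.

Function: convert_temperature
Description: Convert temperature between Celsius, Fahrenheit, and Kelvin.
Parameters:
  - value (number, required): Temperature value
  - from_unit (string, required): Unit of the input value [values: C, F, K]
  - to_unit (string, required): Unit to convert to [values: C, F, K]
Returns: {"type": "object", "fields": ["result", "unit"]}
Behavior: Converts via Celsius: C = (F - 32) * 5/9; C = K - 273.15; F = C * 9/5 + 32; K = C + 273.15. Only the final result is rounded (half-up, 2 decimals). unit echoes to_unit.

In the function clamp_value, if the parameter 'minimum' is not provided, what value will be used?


The clamp_value spec declares:
  - minimum (number, optional): Lower bound [default: 0]
Default:
0


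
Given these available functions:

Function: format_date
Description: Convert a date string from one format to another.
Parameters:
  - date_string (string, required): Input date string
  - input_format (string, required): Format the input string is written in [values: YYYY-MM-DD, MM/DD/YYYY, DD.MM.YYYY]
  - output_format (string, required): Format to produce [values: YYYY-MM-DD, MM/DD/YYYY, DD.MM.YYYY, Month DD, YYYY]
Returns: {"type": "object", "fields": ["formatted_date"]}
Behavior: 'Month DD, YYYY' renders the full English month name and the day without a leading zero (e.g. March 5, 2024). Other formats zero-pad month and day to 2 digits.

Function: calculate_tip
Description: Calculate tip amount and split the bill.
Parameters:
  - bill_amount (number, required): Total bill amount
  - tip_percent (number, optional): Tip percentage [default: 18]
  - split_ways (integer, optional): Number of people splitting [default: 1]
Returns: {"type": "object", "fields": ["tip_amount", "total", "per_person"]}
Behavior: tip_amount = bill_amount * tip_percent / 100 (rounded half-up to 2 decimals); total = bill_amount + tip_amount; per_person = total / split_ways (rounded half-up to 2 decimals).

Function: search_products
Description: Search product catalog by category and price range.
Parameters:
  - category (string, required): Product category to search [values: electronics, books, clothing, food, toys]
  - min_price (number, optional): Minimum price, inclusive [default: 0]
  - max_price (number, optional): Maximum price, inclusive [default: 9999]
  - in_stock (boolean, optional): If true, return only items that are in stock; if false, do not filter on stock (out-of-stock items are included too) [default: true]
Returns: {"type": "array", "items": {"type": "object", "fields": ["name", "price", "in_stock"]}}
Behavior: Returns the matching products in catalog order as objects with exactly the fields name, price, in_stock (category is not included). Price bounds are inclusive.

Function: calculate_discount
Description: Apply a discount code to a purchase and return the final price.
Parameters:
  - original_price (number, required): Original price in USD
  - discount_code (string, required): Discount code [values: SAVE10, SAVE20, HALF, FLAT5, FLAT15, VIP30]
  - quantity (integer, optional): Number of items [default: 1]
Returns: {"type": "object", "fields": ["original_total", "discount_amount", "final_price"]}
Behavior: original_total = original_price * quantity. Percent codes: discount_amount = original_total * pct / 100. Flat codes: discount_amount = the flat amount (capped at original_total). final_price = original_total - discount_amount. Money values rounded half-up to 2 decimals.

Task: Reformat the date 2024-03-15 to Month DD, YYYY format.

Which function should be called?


The task needs a function whose description is: Convert a date string from one format to another.
format_date


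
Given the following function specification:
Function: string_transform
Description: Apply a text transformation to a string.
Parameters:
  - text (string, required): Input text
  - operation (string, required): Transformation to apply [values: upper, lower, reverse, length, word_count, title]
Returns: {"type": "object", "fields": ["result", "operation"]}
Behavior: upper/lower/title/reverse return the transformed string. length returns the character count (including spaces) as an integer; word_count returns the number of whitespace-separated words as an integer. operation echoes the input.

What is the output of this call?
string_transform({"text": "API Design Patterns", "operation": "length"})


length counts every character including spaces: 19
Output:
{"result": 19, "operation": "length"}


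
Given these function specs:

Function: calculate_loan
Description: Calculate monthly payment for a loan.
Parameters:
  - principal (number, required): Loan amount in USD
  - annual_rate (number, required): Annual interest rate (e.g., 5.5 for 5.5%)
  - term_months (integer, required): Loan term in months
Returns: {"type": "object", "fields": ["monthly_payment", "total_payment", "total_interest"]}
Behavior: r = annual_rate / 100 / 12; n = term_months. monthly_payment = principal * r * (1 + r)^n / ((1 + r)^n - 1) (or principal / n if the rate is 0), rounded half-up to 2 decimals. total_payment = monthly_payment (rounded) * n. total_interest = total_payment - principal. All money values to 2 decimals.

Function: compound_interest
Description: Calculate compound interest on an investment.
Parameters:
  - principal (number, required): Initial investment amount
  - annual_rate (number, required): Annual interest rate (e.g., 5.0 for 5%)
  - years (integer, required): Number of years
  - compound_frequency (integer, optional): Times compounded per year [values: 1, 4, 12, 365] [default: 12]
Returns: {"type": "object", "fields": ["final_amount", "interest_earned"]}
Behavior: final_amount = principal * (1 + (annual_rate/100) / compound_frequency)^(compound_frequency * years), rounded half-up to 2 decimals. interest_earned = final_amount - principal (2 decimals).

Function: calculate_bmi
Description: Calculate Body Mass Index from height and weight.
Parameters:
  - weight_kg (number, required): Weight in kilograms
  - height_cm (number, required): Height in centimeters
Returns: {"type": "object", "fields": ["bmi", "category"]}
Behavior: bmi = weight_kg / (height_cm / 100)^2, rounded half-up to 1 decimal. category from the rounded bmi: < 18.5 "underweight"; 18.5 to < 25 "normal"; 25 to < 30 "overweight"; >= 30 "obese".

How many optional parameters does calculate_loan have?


Parameters of calculate_loan: principal (required), annual_rate (required), term_months (required)
Optional count:
0
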